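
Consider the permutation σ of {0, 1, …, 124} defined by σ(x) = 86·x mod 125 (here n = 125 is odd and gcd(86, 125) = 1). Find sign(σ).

Orbit of 106 under x↦86x: [106, 116, 101, 61, 121, 31, 41]… (length divides ord_125(86)).
13 cycles of lengths [25, 25, 25, 25, 5, 5, 5, 5, 1, 1, 1, 1, 1].
Σ(ℓ_i−1) = 125−13 = 112; sign = (−1)^112 = +1.
Via Zolotarev, sign(π_{86}) = (86|125) = +1.

+1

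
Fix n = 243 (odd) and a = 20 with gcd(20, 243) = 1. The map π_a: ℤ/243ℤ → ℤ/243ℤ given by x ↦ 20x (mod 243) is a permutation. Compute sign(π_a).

-1

Start at x=34: 34 → 194 → 235 → 83 → 202 → 152 → 124 → … (one orbit).
6 cycles of lengths [162, 54, 18, 6, 2, 1].
243 − 6 = 237 transpositions; sign(π) = (−1)^237 = -1.
The Jacobi symbol (20|243) = -1 (Zolotarev) agrees.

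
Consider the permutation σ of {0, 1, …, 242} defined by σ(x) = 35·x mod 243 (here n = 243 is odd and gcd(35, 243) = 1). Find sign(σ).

-1

Orbit of 143 under x↦35x: [143, 145, 215, 235, 206, 163, 116]… (length divides ord_243(35)).
Decompose π into cycles: lengths [54, 54, 54, 18, 18, 18, 6, 6, 6, 2, 2, 2, 2, 1] (14 cycles, including the fixed point 0).
sign(π) = (−1)^{n − #cycles} = (−1)^{243−14} = (−1)^229 = -1.
The Jacobi symbol (35|243) = -1 (Zolotarev) agrees.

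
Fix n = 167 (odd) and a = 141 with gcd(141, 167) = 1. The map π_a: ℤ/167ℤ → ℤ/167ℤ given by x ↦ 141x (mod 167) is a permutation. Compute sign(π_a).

+1

Start at x=49: 49 → 62 → 58 → 162 → 130 → 127 → 38 → … (one orbit).
π_141 has 3 disjoint cycles with lengths [83, 83, 1] on {0,…,166}.
Σ(ℓ_i−1) = 167−3 = 164; sign = (−1)^164 = +1.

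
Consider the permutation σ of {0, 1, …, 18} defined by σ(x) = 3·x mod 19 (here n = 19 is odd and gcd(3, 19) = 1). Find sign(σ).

Start at x=12: 12 → 17 → 13 → 1 → 3 → 9 → 8 → … (one orbit).
Cycle lengths of π_3 on ℤ/19ℤ: [18, 1]; 2 cycles in total.
2 cycles on 19: each ℓ→(−1)^(ℓ−1), product (−1)^17 = -1.
The Jacobi symbol (3|19) = -1 (Zolotarev) agrees.

-1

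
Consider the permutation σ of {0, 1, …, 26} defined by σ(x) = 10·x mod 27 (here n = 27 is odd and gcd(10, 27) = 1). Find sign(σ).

Orbit of 1 under x↦10x: [1, 10, 19]… (length divides ord_27(10)).
The orbit structure of x ↦ 10x mod 27: 15 orbits of sizes [3, 3, 3, 3, 3, 3, 1, 1, 1, 1, 1, 1, 1, 1, 1].
Σ(ℓ_i−1) = 27−15 = 12; sign = (−1)^12 = +1.

+1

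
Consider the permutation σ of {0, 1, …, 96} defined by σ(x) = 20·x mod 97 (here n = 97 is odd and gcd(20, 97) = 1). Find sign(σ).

-1

Orbit of 47 under x↦20x: [47, 67, 79, 28, 75, 45, 27]… (length divides ord_97(20)).
Cycle lengths of π_20 on ℤ/97ℤ: [32, 32, 32, 1]; 4 cycles in total.
97 − 4 = 93 transpositions; sign(π) = (−1)^93 = -1.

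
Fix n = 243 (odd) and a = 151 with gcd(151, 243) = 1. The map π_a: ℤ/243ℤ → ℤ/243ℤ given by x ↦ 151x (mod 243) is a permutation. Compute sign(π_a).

Orbit of 31 under x↦151x: [31, 64, 187, 49, 109, 178, 148]… (length divides ord_243(151)).
π_151 has 11 disjoint cycles with lengths [81, 81, 27, 27, 9, 9, 3, 3, 1, 1, 1] on {0,…,242}.
With 11 cycles on 243 points, sign = (−1)^{243−11} = +1.
Via Zolotarev, sign(π_{151}) = (151|243) = +1.

+1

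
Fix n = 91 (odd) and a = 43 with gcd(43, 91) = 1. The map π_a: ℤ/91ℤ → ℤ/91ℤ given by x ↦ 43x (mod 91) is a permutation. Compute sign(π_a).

+1

Start at x=64: 64 → 22 → 36 → 1 → 43 → 29 → 64 (one orbit).
Cycle lengths of π_43 on ℤ/91ℤ: [6, 6, 6, 6, 6, 6, 6, 6, 6, 6, 6, 6, 6, 6, 1, 1, 1, 1, 1, 1, 1]; 21 cycles in total.
sign(π) = (−1)^{n − #cycles} = (−1)^{91−21} = (−1)^70 = +1.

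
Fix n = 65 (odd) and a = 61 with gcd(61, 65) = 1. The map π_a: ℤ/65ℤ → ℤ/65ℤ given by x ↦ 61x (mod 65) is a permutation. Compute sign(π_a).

Trace 61: π^k(61) = [61, 16, 1] for k=0..2.
Cycle lengths of π_61 on ℤ/65ℤ: [3, 3, 3, 3, 3, 3, 3, 3, 3, 3, 3, 3, 3, 3, 3, 3, 3, 3, 3, 3, 1, 1, 1, 1, 1]; 25 cycles in total.
25 cycles on 65: each ℓ→(−1)^(ℓ−1), product (−1)^40 = +1.
Check: (61/65) = +1 by Zolotarev.

+1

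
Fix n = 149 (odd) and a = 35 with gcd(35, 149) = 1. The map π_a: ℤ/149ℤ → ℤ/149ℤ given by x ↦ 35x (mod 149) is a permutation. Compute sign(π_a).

+1

Start at x=19: 19 → 69 → 31 → 42 → 129 → 45 → 85 → … (one orbit).
π_35 has 3 disjoint cycles with lengths [74, 74, 1] on {0,…,148}.
sign(π) = (−1)^{n − #cycles} = (−1)^{149−3} = (−1)^146 = +1.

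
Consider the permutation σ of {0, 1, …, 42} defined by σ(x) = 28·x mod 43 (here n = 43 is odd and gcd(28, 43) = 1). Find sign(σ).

-1

Trace 8: π^k(8) = [8, 9, 37, 4, 26, 40, 2] for k=0..6.
2 cycles of lengths [42, 1].
With 2 cycles on 43 points, sign = (−1)^{43−2} = -1.
Check: (28/43) = -1 by Zolotarev.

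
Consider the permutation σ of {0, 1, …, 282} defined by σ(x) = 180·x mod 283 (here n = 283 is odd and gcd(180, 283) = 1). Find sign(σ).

Trace 245: π^k(245) = [245, 235, 133, 168, 242, 261, 2] for k=0..6.
Cycle lengths of π_180 on ℤ/283ℤ: [282, 1]; 2 cycles in total.
2 cycles on 283: each ℓ→(−1)^(ℓ−1), product (−1)^281 = -1.
Check: (180/283) = -1 by Zolotarev.

-1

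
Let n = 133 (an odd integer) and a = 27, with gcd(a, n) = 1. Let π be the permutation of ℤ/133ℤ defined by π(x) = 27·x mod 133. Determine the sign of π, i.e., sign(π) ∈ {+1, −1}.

+1

Trace 64: π^k(64) = [64, 132, 106, 69, 1, 27] for k=0..5.
Cycle type of π: 6×21 + 2×3 + 1; total 25 cycles.
25 cycles on 133: each ℓ→(−1)^(ℓ−1), product (−1)^108 = +1.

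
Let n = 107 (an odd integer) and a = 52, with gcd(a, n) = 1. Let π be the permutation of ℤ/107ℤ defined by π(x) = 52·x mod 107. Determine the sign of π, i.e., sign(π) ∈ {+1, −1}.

Start at x=62: 62 → 14 → 86 → 85 → 33 → 4 → 101 → … (one orbit).
π_52 has 3 disjoint cycles with lengths [53, 53, 1] on {0,…,106}.
With 3 cycles on 107 points, sign = (−1)^{107−3} = +1.
Zolotarev: (52|107) = +1, matching the cycle-count sign.

+1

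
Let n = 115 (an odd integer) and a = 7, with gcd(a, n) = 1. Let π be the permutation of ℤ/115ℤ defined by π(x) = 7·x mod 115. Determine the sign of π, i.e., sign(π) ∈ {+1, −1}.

Start at x=26: 26 → 67 → 9 → 63 → 96 → 97 → 104 → … (one orbit).
Cycle lengths of π_7 on ℤ/115ℤ: [44, 44, 22, 4, 1]; 5 cycles in total.
With 5 cycles on 115 points, sign = (−1)^{115−5} = +1.

+1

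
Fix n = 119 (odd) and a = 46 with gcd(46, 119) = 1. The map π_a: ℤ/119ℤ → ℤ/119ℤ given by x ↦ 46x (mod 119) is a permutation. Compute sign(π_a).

-1

Start at x=1: 1 → 46 → 93 → 113 → 81 → 37 → 36 → … (one orbit).
Decompose π into cycles: lengths [48, 48, 16, 3, 3, 1] (6 cycles, including the fixed point 0).
n − c = 119 − 6 = 113; sign = (−1)^113 = -1.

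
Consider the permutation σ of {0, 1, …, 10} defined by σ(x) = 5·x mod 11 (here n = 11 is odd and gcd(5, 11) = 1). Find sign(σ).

+1

Trace 3: π^k(3) = [3, 4, 9, 1, 5] for k=0..4.
Cycle lengths of π_5 on ℤ/11ℤ: [5, 5, 1]; 3 cycles in total.
With 3 cycles on 11 points, sign = (−1)^{11−3} = +1.
(5|11)_J = +1 (Zolotarev's lemma cross-check).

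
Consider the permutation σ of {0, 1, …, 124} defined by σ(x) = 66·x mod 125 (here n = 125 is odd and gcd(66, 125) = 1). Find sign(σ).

+1

Orbit of 76 under x↦66x: [76, 16, 56, 71, 61, 26, 91]… (length divides ord_125(66)).
13 cycles of lengths [25, 25, 25, 25, 5, 5, 5, 5, 1, 1, 1, 1, 1].
Σ(ℓ_i−1) = 125−13 = 112; sign = (−1)^112 = +1.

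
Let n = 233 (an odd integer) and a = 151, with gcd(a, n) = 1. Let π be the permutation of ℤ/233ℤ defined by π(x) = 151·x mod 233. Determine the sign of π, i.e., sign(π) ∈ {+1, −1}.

Start at x=214: 214 → 160 → 161 → 79 → 46 → 189 → 113 → … (one orbit).
Cycle type of π: 232 + 1; total 2 cycles.
sign(π) = (−1)^{n − #cycles} = (−1)^{233−2} = (−1)^231 = -1.
Zolotarev: (151|233) = -1, matching the cycle-count sign.

-1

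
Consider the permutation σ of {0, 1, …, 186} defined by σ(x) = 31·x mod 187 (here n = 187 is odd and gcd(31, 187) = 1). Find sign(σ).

Trace 169: π^k(169) = [169, 3, 93, 78, 174, 158, 36] for k=0..6.
6 cycles of lengths [80, 80, 16, 5, 5, 1].
187 − 6 = 181 transpositions; sign(π) = (−1)^181 = -1.

-1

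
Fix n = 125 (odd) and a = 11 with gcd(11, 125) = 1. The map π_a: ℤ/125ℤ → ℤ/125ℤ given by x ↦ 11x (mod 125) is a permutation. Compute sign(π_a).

+1

Orbit of 111 under x↦11x: [111, 96, 56, 116, 26, 36, 21]… (length divides ord_125(11)).
The orbit structure of x ↦ 11x mod 125: 13 orbits of sizes [25, 25, 25, 25, 5, 5, 5, 5, 1, 1, 1, 1, 1].
13 cycles on 125: each ℓ→(−1)^(ℓ−1), product (−1)^112 = +1.
The Jacobi symbol (11|125) = +1 (Zolotarev) agrees.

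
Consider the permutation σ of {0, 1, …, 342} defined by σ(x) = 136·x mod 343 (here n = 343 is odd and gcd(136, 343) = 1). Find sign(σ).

Trace 102: π^k(102) = [102, 152, 92, 164, 9, 195, 109] for k=0..6.
The orbit structure of x ↦ 136x mod 343: 4 orbits of sizes [294, 42, 6, 1].
Σ(ℓ_i−1) = 343−4 = 339; sign = (−1)^339 = -1.
Via Zolotarev, sign(π_{136}) = (136|343) = -1.

-1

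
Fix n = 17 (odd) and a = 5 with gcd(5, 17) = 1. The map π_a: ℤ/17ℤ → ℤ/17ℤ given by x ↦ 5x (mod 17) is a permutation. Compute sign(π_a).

-1

Start at x=8: 8 → 6 → 13 → 14 → 2 → 10 → 16 → … (one orbit).
Cycle lengths of π_5 on ℤ/17ℤ: [16, 1]; 2 cycles in total.
With 2 cycles on 17 points, sign = (−1)^{17−2} = -1.
(5|17)_J = -1 (Zolotarev's lemma cross-check).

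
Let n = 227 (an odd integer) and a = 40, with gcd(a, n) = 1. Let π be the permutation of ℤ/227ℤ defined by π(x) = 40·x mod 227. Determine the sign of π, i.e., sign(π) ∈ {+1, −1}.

+1

Orbit of 44 under x↦40x: [44, 171, 30, 65, 103, 34, 225]… (length divides ord_227(40)).
Cycle lengths of π_40 on ℤ/227ℤ: [113, 113, 1]; 3 cycles in total.
Σ(ℓ_i−1) = 227−3 = 224; sign = (−1)^224 = +1.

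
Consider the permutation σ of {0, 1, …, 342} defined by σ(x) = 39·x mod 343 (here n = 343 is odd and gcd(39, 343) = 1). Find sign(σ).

+1

Trace 284: π^k(284) = [284, 100, 127, 151, 58, 204, 67] for k=0..6.
The orbit structure of x ↦ 39x mod 343: 7 orbits of sizes [147, 147, 21, 21, 3, 3, 1].
n − c = 343 − 7 = 336; sign = (−1)^336 = +1.
Zolotarev: (39|343) = +1, matching the cycle-count sign.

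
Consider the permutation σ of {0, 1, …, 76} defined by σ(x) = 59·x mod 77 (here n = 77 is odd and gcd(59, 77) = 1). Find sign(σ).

Trace 58: π^k(58) = [58, 34, 4, 5, 64, 3, 23] for k=0..6.
6 cycles of lengths [30, 30, 6, 5, 5, 1].
sign(π) = (−1)^{n − #cycles} = (−1)^{77−6} = (−1)^71 = -1.

-1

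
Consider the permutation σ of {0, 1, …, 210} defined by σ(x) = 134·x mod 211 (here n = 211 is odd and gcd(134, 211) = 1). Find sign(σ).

+1

Orbit of 100 under x↦134x: [100, 107, 201, 137, 1, 134, 21]… (length divides ord_211(134)).
The orbit structure of x ↦ 134x mod 211: 15 orbits of sizes [15, 15, 15, 15, 15, 15, 15, 15, 15, 15, 15, 15, 15, 15, 1].
15 cycles on 211: each ℓ→(−1)^(ℓ−1), product (−1)^196 = +1.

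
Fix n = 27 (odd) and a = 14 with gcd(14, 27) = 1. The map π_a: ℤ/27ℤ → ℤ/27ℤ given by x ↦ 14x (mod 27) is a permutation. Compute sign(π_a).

-1

Trace 20: π^k(20) = [20, 10, 5, 16, 8, 4, 2] for k=0..6.
4 cycles of lengths [18, 6, 2, 1].
n − c = 27 − 4 = 23; sign = (−1)^23 = -1.
(14|27)_J = -1 (Zolotarev's lemma cross-check).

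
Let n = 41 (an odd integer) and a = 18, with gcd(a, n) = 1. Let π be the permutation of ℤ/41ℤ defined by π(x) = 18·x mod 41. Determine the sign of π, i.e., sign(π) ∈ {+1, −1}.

Orbit of 10 under x↦18x: [10, 16, 1, 18, 37]… (length divides ord_41(18)).
9 cycles of lengths [5, 5, 5, 5, 5, 5, 5, 5, 1].
Σ(ℓ_i−1) = 41−9 = 32; sign = (−1)^32 = +1.
(18|41)_J = +1 (Zolotarev's lemma cross-check).

+1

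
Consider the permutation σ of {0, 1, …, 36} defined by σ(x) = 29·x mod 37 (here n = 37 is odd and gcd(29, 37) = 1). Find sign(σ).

Orbit of 31 under x↦29x: [31, 11, 23, 1, 29, 27, 6]… (length divides ord_37(29)).
π_29 has 4 disjoint cycles with lengths [12, 12, 12, 1] on {0,…,36}.
Σ(ℓ_i−1) = 37−4 = 33; sign = (−1)^33 = -1.

-1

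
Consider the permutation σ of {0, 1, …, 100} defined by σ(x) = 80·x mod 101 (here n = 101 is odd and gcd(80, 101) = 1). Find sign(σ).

+1

Trace 92: π^k(92) = [92, 88, 71, 24, 1, 80, 37] for k=0..6.
5 cycles of lengths [25, 25, 25, 25, 1].
With 5 cycles on 101 points, sign = (−1)^{101−5} = +1.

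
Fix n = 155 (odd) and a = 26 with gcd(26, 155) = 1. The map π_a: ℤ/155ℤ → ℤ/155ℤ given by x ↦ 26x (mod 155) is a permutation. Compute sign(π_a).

Start at x=6: 6 → 1 → 26 → 56 → 61 → 36 → 6 (one orbit).
Decompose π into cycles: lengths [6, 6, 6, 6, 6, 6, 6, 6, 6, 6, 6, 6, 6, 6, 6, 6, 6, 6, 6, 6, 6, 6, 6, 6, 6, 1, 1, 1, 1, 1] (30 cycles, including the fixed point 0).
sign(π) = (−1)^{n − #cycles} = (−1)^{155−30} = (−1)^125 = -1.
Check: (26/155) = -1 by Zolotarev.

-1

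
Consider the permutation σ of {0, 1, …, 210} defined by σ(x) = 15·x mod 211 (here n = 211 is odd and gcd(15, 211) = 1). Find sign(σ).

Trace 14: π^k(14) = [14, 210, 196, 197, 1, 15] for k=0..5.
The orbit structure of x ↦ 15x mod 211: 36 orbits of sizes [6, 6, 6, 6, 6, 6, 6, 6, 6, 6, 6, 6, 6, 6, 6, 6, 6, 6, 6, 6, 6, 6, 6, 6, 6, 6, 6, 6, 6, 6, 6, 6, 6, 6, 6, 1].
sign(π) = (−1)^{n − #cycles} = (−1)^{211−36} = (−1)^175 = -1.

-1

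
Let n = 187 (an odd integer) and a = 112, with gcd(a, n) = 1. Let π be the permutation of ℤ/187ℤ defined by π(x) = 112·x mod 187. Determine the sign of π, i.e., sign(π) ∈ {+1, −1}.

+1

Orbit of 69 under x↦112x: [69, 61, 100, 167, 4, 74, 60]… (length divides ord_187(112)).
π_112 has 5 disjoint cycles with lengths [80, 80, 16, 10, 1] on {0,…,186}.
187 − 5 = 182 transpositions; sign(π) = (−1)^182 = +1.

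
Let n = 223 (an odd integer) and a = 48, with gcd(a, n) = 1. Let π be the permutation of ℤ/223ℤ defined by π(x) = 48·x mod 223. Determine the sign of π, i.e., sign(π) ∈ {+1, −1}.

-1

Trace 113: π^k(113) = [113, 72, 111, 199, 186, 8, 161] for k=0..6.
The orbit structure of x ↦ 48x mod 223: 2 orbits of sizes [222, 1].
n − c = 223 − 2 = 221; sign = (−1)^221 = -1.
Zolotarev: (48|223) = -1, matching the cycle-count sign.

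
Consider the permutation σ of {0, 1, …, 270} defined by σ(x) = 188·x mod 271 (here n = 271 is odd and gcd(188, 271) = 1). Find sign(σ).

Trace 5: π^k(5) = [5, 127, 28, 115, 211, 102, 206] for k=0..6.
Cycle type of π: 54×5 + 1; total 6 cycles.
Σ(ℓ_i−1) = 271−6 = 265; sign = (−1)^265 = -1.
Zolotarev: (188|271) = -1, matching the cycle-count sign.

-1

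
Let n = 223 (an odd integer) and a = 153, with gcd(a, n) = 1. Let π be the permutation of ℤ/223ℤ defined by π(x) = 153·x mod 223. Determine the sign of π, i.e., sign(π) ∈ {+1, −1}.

+1

Orbit of 83 under x↦153x: [83, 211, 171, 72, 89, 14, 135]… (length divides ord_223(153)).
3 cycles of lengths [111, 111, 1].
n − c = 223 − 3 = 220; sign = (−1)^220 = +1.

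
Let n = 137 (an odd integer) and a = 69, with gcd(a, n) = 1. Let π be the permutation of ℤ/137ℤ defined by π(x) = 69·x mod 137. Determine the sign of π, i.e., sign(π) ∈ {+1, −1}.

Start at x=61: 61 → 99 → 118 → 59 → 98 → 49 → 93 → … (one orbit).
π_69 has 3 disjoint cycles with lengths [68, 68, 1] on {0,…,136}.
3 cycles on 137: each ℓ→(−1)^(ℓ−1), product (−1)^134 = +1.
Check: (69/137) = +1 by Zolotarev.

+1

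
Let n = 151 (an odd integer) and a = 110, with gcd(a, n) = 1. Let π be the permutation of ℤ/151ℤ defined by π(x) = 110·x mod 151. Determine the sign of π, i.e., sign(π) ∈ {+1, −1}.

Start at x=124: 124 → 50 → 64 → 94 → 72 → 68 → 81 → … (one orbit).
Cycle lengths of π_110 on ℤ/151ℤ: [25, 25, 25, 25, 25, 25, 1]; 7 cycles in total.
sign(π) = (−1)^{n − #cycles} = (−1)^{151−7} = (−1)^144 = +1.

+1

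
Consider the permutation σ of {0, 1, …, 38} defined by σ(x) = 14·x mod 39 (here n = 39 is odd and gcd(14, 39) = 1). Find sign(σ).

Trace 14: π^k(14) = [14, 1] for k=0..1.
Cycle lengths of π_14 on ℤ/39ℤ: [2, 2, 2, 2, 2, 2, 2, 2, 2, 2, 2, 2, 2, 1, 1, 1, 1, 1, 1, 1, 1, 1, 1, 1, 1, 1]; 26 cycles in total.
Σ(ℓ_i−1) = 39−26 = 13; sign = (−1)^13 = -1.
Check: (14/39) = -1 by Zolotarev.

-1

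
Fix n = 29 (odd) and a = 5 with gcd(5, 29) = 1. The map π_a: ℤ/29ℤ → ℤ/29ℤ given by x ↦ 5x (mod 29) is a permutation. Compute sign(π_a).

+1

Orbit of 22 under x↦5x: [22, 23, 28, 24, 4, 20, 13]… (length divides ord_29(5)).
Cycle lengths of π_5 on ℤ/29ℤ: [14, 14, 1]; 3 cycles in total.
sign(π) = (−1)^{n − #cycles} = (−1)^{29−3} = (−1)^26 = +1.
Zolotarev: (5|29) = +1, matching the cycle-count sign.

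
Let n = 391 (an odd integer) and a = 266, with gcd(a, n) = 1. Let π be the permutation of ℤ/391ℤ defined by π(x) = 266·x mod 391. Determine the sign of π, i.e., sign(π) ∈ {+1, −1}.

-1

Start at x=98: 98 → 262 → 94 → 371 → 154 → 300 → 36 → … (one orbit).
π_266 has 6 disjoint cycles with lengths [176, 176, 16, 11, 11, 1] on {0,…,390}.
6 cycles on 391: each ℓ→(−1)^(ℓ−1), product (−1)^385 = -1.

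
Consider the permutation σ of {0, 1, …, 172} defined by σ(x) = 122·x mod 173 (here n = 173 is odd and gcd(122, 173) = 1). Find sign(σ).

Start at x=31: 31 → 149 → 13 → 29 → 78 → 1 → 122 → … (one orbit).
π_122 has 3 disjoint cycles with lengths [86, 86, 1] on {0,…,172}.
n − c = 173 − 3 = 170; sign = (−1)^170 = +1.

+1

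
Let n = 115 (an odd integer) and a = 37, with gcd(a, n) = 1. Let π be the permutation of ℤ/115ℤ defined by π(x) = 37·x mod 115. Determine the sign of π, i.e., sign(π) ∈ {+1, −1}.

+1

Start at x=88: 88 → 36 → 67 → 64 → 68 → 101 → 57 → … (one orbit).
Decompose π into cycles: lengths [44, 44, 22, 4, 1] (5 cycles, including the fixed point 0).
n − c = 115 − 5 = 110; sign = (−1)^110 = +1.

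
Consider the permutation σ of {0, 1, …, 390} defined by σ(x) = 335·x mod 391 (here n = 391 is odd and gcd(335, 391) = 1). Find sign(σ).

Trace 124: π^k(124) = [124, 94, 210, 361, 116, 151, 146] for k=0..6.
6 cycles of lengths [176, 176, 16, 11, 11, 1].
6 cycles on 391: each ℓ→(−1)^(ℓ−1), product (−1)^385 = -1.

-1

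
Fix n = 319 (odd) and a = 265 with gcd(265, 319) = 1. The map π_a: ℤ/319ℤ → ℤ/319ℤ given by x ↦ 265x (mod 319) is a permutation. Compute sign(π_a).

+1

Orbit of 122 under x↦265x: [122, 111, 67, 210, 144, 199, 100]… (length divides ord_319(265)).
Cycle type of π: 14×22 + 1×11; total 33 cycles.
n − c = 319 − 33 = 286; sign = (−1)^286 = +1.
Check: (265/319) = +1 by Zolotarev.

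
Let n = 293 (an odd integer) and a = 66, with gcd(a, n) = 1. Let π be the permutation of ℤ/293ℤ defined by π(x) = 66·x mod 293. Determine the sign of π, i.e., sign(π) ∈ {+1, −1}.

-1

Orbit of 12 under x↦66x: [12, 206, 118, 170, 86, 109, 162]… (length divides ord_293(66)).
The orbit structure of x ↦ 66x mod 293: 2 orbits of sizes [292, 1].
n − c = 293 − 2 = 291; sign = (−1)^291 = -1.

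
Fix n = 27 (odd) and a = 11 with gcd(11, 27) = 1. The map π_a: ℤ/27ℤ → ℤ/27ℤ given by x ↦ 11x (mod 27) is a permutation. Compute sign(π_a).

Trace 26: π^k(26) = [26, 16, 14, 19, 20, 4, 17] for k=0..6.
Cycle lengths of π_11 on ℤ/27ℤ: [18, 6, 2, 1]; 4 cycles in total.
4 cycles on 27: each ℓ→(−1)^(ℓ−1), product (−1)^23 = -1.

-1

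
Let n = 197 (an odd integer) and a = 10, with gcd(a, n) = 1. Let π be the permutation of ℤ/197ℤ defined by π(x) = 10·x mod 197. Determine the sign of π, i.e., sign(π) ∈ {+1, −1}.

Start at x=29: 29 → 93 → 142 → 41 → 16 → 160 → 24 → … (one orbit).
Cycle lengths of π_10 on ℤ/197ℤ: [98, 98, 1]; 3 cycles in total.
n − c = 197 − 3 = 194; sign = (−1)^194 = +1.
Via Zolotarev, sign(π_{10}) = (10|197) = +1.

+1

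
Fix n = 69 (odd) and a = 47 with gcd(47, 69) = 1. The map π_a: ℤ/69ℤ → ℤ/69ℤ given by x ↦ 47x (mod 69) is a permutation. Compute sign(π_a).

-1

Trace 1: π^k(1) = [1, 47] for k=0..1.
π_47 has 46 disjoint cycles with lengths [2, 2, 2, 2, 2, 2, 2, 2, 2, 2, 2, 2, 2, 2, 2, 2, 2, 2, 2, 2, 2, 2, 2, 1, 1, 1, 1, 1, 1, 1, 1, 1, 1, 1, 1, 1, 1, 1, 1, 1, 1, 1, 1, 1, 1, 1] on {0,…,68}.
Σ(ℓ_i−1) = 69−46 = 23; sign = (−1)^23 = -1.
Via Zolotarev, sign(π_{47}) = (47|69) = -1.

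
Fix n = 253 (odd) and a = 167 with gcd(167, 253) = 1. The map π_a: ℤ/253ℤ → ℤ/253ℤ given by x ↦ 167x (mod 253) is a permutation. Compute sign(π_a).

Orbit of 124 under x↦167x: [124, 215, 232, 35, 26, 41, 16]… (length divides ord_253(167)).
Decompose π into cycles: lengths [110, 110, 11, 11, 10, 1] (6 cycles, including the fixed point 0).
6 cycles on 253: each ℓ→(−1)^(ℓ−1), product (−1)^247 = -1.
Via Zolotarev, sign(π_{167}) = (167|253) = -1.

-1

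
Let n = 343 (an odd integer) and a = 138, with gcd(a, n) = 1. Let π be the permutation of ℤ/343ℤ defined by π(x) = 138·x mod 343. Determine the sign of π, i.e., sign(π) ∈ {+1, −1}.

Trace 216: π^k(216) = [216, 310, 248, 267, 145, 116, 230] for k=0..6.
Decompose π into cycles: lengths [294, 42, 6, 1] (4 cycles, including the fixed point 0).
343 − 4 = 339 transpositions; sign(π) = (−1)^339 = -1.

-1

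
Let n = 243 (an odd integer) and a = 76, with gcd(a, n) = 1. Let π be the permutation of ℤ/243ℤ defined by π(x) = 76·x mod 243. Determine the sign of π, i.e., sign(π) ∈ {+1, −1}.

+1

Start at x=118: 118 → 220 → 196 → 73 → 202 → 43 → 109 → … (one orbit).
11 cycles of lengths [81, 81, 27, 27, 9, 9, 3, 3, 1, 1, 1].
11 cycles on 243: each ℓ→(−1)^(ℓ−1), product (−1)^232 = +1.
The Jacobi symbol (76|243) = +1 (Zolotarev) agrees.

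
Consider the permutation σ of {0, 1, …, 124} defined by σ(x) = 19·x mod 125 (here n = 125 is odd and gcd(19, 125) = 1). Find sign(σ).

Start at x=109: 109 → 71 → 99 → 6 → 114 → 41 → 29 → … (one orbit).
7 cycles of lengths [50, 50, 10, 10, 2, 2, 1].
125 − 7 = 118 transpositions; sign(π) = (−1)^118 = +1.
The Jacobi symbol (19|125) = +1 (Zolotarev) agrees.

+1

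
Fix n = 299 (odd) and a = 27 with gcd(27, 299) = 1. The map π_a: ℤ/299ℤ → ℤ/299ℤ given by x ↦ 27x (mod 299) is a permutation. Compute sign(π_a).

Trace 118: π^k(118) = [118, 196, 209, 261, 170, 105, 144] for k=0..6.
Cycle lengths of π_27 on ℤ/299ℤ: [11, 11, 11, 11, 11, 11, 11, 11, 11, 11, 11, 11, 11, 11, 11, 11, 11, 11, 11, 11, 11, 11, 11, 11, 11, 11, 1, 1, 1, 1, 1, 1, 1, 1, 1, 1, 1, 1, 1]; 39 cycles in total.
Σ(ℓ_i−1) = 299−39 = 260; sign = (−1)^260 = +1.
Via Zolotarev, sign(π_{27}) = (27|299) = +1.

+1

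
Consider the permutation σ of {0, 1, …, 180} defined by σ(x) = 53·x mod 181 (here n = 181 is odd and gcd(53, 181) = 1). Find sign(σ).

Start at x=86: 86 → 33 → 120 → 25 → 58 → 178 → 22 → … (one orbit).
Cycle type of π: 180 + 1; total 2 cycles.
n − c = 181 − 2 = 179; sign = (−1)^179 = -1.
Zolotarev: (53|181) = -1, matching the cycle-count sign.

-1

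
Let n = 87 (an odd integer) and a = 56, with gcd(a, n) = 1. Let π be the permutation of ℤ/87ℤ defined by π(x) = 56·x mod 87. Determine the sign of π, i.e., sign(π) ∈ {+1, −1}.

Start at x=50: 50 → 16 → 26 → 64 → 17 → 82 → 68 → … (one orbit).
Decompose π into cycles: lengths [28, 28, 28, 2, 1] (5 cycles, including the fixed point 0).
5 cycles on 87: each ℓ→(−1)^(ℓ−1), product (−1)^82 = +1.

+1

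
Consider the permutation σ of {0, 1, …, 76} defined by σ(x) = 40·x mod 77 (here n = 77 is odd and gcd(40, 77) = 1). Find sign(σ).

+1

Start at x=67: 67 → 62 → 16 → 24 → 36 → 54 → 4 → … (one orbit).
π_40 has 5 disjoint cycles with lengths [30, 30, 10, 6, 1] on {0,…,76}.
5 cycles on 77: each ℓ→(−1)^(ℓ−1), product (−1)^72 = +1.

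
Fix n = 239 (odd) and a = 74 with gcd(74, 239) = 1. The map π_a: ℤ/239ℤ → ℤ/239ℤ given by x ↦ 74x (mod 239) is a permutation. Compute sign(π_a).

-1

Start at x=113: 113 → 236 → 17 → 63 → 121 → 111 → 88 → … (one orbit).
π_74 has 2 disjoint cycles with lengths [238, 1] on {0,…,238}.
With 2 cycles on 239 points, sign = (−1)^{239−2} = -1.
The Jacobi symbol (74|239) = -1 (Zolotarev) agrees.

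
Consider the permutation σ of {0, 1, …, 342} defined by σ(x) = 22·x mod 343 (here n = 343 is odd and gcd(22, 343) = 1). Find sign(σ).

Orbit of 316 under x↦22x: [316, 92, 309, 281, 8, 176, 99]… (length divides ord_343(22)).
Cycle lengths of π_22 on ℤ/343ℤ: [49, 49, 49, 49, 49, 49, 7, 7, 7, 7, 7, 7, 1, 1, 1, 1, 1, 1, 1]; 19 cycles in total.
Σ(ℓ_i−1) = 343−19 = 324; sign = (−1)^324 = +1.

+1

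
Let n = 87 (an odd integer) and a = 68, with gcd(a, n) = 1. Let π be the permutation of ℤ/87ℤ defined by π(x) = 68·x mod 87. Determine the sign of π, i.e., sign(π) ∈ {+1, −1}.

Trace 22: π^k(22) = [22, 17, 25, 47, 64, 2, 49] for k=0..6.
π_68 has 5 disjoint cycles with lengths [28, 28, 28, 2, 1] on {0,…,86}.
With 5 cycles on 87 points, sign = (−1)^{87−5} = +1.

+1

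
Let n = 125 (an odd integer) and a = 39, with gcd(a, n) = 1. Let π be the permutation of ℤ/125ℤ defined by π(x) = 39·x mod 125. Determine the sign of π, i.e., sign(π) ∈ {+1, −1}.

Start at x=6: 6 → 109 → 1 → 39 → 21 → 69 → 66 → … (one orbit).
7 cycles of lengths [50, 50, 10, 10, 2, 2, 1].
125 − 7 = 118 transpositions; sign(π) = (−1)^118 = +1.
Via Zolotarev, sign(π_{39}) = (39|125) = +1.

+1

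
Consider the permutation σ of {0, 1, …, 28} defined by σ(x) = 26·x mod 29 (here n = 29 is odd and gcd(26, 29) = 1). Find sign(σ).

-1

Trace 26: π^k(26) = [26, 9, 2, 23, 18, 4, 17] for k=0..6.
π_26 has 2 disjoint cycles with lengths [28, 1] on {0,…,28}.
29 − 2 = 27 transpositions; sign(π) = (−1)^27 = -1.
Check: (26/29) = -1 by Zolotarev.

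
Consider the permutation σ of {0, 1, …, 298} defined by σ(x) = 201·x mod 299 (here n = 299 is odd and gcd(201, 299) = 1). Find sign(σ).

+1

Start at x=179: 179 → 99 → 165 → 275 → 259 → 33 → 55 → … (one orbit).
The orbit structure of x ↦ 201x mod 299: 5 orbits of sizes [132, 132, 22, 12, 1].
sign(π) = (−1)^{n − #cycles} = (−1)^{299−5} = (−1)^294 = +1.
(201|299)_J = +1 (Zolotarev's lemma cross-check).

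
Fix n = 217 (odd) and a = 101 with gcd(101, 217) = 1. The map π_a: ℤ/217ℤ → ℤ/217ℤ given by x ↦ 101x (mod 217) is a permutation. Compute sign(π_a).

Trace 64: π^k(64) = [64, 171, 128, 125, 39, 33, 78] for k=0..6.
π_101 has 14 disjoint cycles with lengths [30, 30, 30, 30, 30, 30, 6, 5, 5, 5, 5, 5, 5, 1] on {0,…,216}.
14 cycles on 217: each ℓ→(−1)^(ℓ−1), product (−1)^203 = -1.

-1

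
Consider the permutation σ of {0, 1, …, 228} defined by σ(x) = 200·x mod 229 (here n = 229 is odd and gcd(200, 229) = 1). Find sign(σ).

Start at x=37: 37 → 72 → 202 → 96 → 193 → 128 → 181 → … (one orbit).
The orbit structure of x ↦ 200x mod 229: 2 orbits of sizes [228, 1].
n − c = 229 − 2 = 227; sign = (−1)^227 = -1.

-1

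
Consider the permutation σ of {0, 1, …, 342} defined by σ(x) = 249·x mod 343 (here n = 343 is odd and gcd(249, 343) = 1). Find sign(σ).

Start at x=78: 78 → 214 → 121 → 288 → 25 → 51 → 8 → … (one orbit).
7 cycles of lengths [147, 147, 21, 21, 3, 3, 1].
7 cycles on 343: each ℓ→(−1)^(ℓ−1), product (−1)^336 = +1.
Via Zolotarev, sign(π_{249}) = (249|343) = +1.

+1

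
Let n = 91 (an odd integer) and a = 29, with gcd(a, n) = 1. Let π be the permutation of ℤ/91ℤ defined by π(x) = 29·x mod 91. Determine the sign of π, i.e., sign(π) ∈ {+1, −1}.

+1

Orbit of 22 under x↦29x: [22, 1, 29]… (length divides ord_91(29)).
Cycle lengths of π_29 on ℤ/91ℤ: [3, 3, 3, 3, 3, 3, 3, 3, 3, 3, 3, 3, 3, 3, 3, 3, 3, 3, 3, 3, 3, 3, 3, 3, 3, 3, 3, 3, 1, 1, 1, 1, 1, 1, 1]; 35 cycles in total.
With 35 cycles on 91 points, sign = (−1)^{91−35} = +1.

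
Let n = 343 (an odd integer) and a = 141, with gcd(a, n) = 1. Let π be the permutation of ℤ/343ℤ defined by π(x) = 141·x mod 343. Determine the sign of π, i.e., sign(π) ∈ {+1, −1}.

+1

Trace 120: π^k(120) = [120, 113, 155, 246, 43, 232, 127] for k=0..6.
Decompose π into cycles: lengths [49, 49, 49, 49, 49, 49, 7, 7, 7, 7, 7, 7, 1, 1, 1, 1, 1, 1, 1] (19 cycles, including the fixed point 0).
sign(π) = (−1)^{n − #cycles} = (−1)^{343−19} = (−1)^324 = +1.
Check: (141/343) = +1 by Zolotarev.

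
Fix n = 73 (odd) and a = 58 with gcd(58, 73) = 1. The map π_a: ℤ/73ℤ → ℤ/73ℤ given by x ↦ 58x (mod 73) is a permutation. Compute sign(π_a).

-1

Start at x=62: 62 → 19 → 7 → 41 → 42 → 27 → 33 → … (one orbit).
Cycle type of π: 72 + 1; total 2 cycles.
n − c = 73 − 2 = 71; sign = (−1)^71 = -1.
Zolotarev: (58|73) = -1, matching the cycle-count sign.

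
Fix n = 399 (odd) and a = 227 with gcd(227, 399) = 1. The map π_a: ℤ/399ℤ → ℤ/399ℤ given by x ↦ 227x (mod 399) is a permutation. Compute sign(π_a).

Trace 398: π^k(398) = [398, 172, 341, 1, 227, 58] for k=0..5.
86 cycles of lengths [6, 6, 6, 6, 6, 6, 6, 6, 6, 6, 6, 6, 6, 6, 6, 6, 6, 6, 6, 6, 6, 6, 6, 6, 6, 6, 6, 6, 6, 6, 6, 6, 6, 6, 6, 6, 6, 6, 6, 6, 6, 6, 6, 6, 6, 6, 6, 6, 6, 6, 6, 6, 6, 6, 6, 6, 6, 2, 2, 2, 2, 2, 2, 2, 2, 2, 2, 2, 2, 2, 2, 2, 2, 2, 2, 2, 2, 2, 2, 2, 2, 2, 2, 2, 2, 1].
Σ(ℓ_i−1) = 399−86 = 313; sign = (−1)^313 = -1.
Via Zolotarev, sign(π_{227}) = (227|399) = -1.

-1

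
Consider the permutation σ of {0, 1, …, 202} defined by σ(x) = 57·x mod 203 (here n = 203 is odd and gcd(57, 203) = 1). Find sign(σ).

Start at x=57: 57 → 1 → 57 (one orbit).
Decompose π into cycles: lengths [2, 2, 2, 2, 2, 2, 2, 2, 2, 2, 2, 2, 2, 2, 2, 2, 2, 2, 2, 2, 2, 2, 2, 2, 2, 2, 2, 2, 2, 2, 2, 2, 2, 2, 2, 2, 2, 2, 2, 2, 2, 2, 2, 2, 2, 2, 2, 2, 2, 2, 2, 2, 2, 2, 2, 2, 2, 2, 2, 2, 2, 2, 2, 2, 2, 2, 2, 2, 2, 2, 2, 2, 2, 2, 2, 2, 2, 2, 2, 2, 2, 2, 2, 2, 2, 2, 2, 2, 2, 2, 2, 2, 2, 2, 2, 2, 2, 2, 1, 1, 1, 1, 1, 1, 1] (105 cycles, including the fixed point 0).
With 105 cycles on 203 points, sign = (−1)^{203−105} = +1.

+1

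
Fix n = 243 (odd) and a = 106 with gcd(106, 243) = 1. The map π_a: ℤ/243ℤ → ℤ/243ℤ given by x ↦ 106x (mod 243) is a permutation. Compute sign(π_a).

+1

Orbit of 4 under x↦106x: [4, 181, 232, 49, 91, 169, 175]… (length divides ord_243(106)).
Cycle lengths of π_106 on ℤ/243ℤ: [81, 81, 27, 27, 9, 9, 3, 3, 1, 1, 1]; 11 cycles in total.
Σ(ℓ_i−1) = 243−11 = 232; sign = (−1)^232 = +1.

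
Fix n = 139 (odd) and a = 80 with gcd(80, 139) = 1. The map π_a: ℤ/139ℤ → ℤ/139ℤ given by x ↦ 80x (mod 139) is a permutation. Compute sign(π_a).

+1

Orbit of 112 under x↦80x: [112, 64, 116, 106, 1, 80, 6]… (length divides ord_139(80)).
The orbit structure of x ↦ 80x mod 139: 7 orbits of sizes [23, 23, 23, 23, 23, 23, 1].
139 − 7 = 132 transpositions; sign(π) = (−1)^132 = +1.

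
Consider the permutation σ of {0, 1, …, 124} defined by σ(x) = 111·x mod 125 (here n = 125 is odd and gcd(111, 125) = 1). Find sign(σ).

Trace 111: π^k(111) = [111, 71, 6, 41, 51, 36, 121] for k=0..6.
Decompose π into cycles: lengths [25, 25, 25, 25, 5, 5, 5, 5, 1, 1, 1, 1, 1] (13 cycles, including the fixed point 0).
n − c = 125 − 13 = 112; sign = (−1)^112 = +1.
Zolotarev: (111|125) = +1, matching the cycle-count sign.

+1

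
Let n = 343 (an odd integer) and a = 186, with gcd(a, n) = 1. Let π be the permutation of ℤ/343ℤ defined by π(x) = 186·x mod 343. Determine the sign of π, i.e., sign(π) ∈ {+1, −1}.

+1

Trace 184: π^k(184) = [184, 267, 270, 142, 1, 186, 296] for k=0..6.
Cycle type of π: 147×2 + 21×2 + 3×2 + 1; total 7 cycles.
n − c = 343 − 7 = 336; sign = (−1)^336 = +1.
(186|343)_J = +1 (Zolotarev's lemma cross-check).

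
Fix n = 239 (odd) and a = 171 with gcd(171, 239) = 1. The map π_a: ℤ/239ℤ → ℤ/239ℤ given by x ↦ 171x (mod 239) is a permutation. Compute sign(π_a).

Start at x=149: 149 → 145 → 178 → 85 → 195 → 124 → 172 → … (one orbit).
Decompose π into cycles: lengths [238, 1] (2 cycles, including the fixed point 0).
n − c = 239 − 2 = 237; sign = (−1)^237 = -1.
Check: (171/239) = -1 by Zolotarev.

-1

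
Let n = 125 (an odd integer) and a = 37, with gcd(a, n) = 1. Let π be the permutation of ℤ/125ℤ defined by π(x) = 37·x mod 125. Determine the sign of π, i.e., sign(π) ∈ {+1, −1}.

-1

Start at x=91: 91 → 117 → 79 → 48 → 26 → 87 → 94 → … (one orbit).
Cycle type of π: 100 + 20 + 4 + 1; total 4 cycles.
With 4 cycles on 125 points, sign = (−1)^{125−4} = -1.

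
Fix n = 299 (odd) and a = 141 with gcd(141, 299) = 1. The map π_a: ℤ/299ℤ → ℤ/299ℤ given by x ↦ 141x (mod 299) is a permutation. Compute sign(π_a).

-1

Orbit of 124 under x↦141x: [124, 142, 288, 243, 177, 140, 6]… (length divides ord_299(141)).
Decompose π into cycles: lengths [132, 132, 12, 11, 11, 1] (6 cycles, including the fixed point 0).
6 cycles on 299: each ℓ→(−1)^(ℓ−1), product (−1)^293 = -1.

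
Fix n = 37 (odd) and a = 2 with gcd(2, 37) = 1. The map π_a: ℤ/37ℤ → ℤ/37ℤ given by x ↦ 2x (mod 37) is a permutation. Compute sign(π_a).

-1

Trace 2: π^k(2) = [2, 4, 8, 16, 32, 27, 17] for k=0..6.
π_2 has 2 disjoint cycles with lengths [36, 1] on {0,…,36}.
With 2 cycles on 37 points, sign = (−1)^{37−2} = -1.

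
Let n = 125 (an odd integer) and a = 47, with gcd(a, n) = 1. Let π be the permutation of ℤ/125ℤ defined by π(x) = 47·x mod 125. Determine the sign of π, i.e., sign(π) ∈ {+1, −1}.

Orbit of 113 under x↦47x: [113, 61, 117, 124, 78, 41, 52]… (length divides ord_125(47)).
π_47 has 4 disjoint cycles with lengths [100, 20, 4, 1] on {0,…,124}.
sign(π) = (−1)^{n − #cycles} = (−1)^{125−4} = (−1)^121 = -1.
Zolotarev: (47|125) = -1, matching the cycle-count sign.

-1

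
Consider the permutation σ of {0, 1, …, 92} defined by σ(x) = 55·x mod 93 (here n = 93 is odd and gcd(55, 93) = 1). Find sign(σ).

Trace 76: π^k(76) = [76, 88, 4, 34, 10, 85, 25] for k=0..6.
π_55 has 6 disjoint cycles with lengths [30, 30, 30, 1, 1, 1] on {0,…,92}.
93 − 6 = 87 transpositions; sign(π) = (−1)^87 = -1.

-1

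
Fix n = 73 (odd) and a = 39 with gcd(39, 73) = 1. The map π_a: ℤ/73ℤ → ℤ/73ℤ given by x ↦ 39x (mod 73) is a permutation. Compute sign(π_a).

-1

Orbit of 39 under x↦39x: [39, 61, 43, 71, 68, 24, 60]… (length divides ord_73(39)).
The orbit structure of x ↦ 39x mod 73: 2 orbits of sizes [72, 1].
n − c = 73 − 2 = 71; sign = (−1)^71 = -1.
Check: (39/73) = -1 by Zolotarev.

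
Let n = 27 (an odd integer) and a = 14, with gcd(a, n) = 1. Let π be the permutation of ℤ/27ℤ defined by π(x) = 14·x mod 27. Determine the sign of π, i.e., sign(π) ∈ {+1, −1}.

Trace 22: π^k(22) = [22, 11, 19, 23, 25, 26, 13] for k=0..6.
Decompose π into cycles: lengths [18, 6, 2, 1] (4 cycles, including the fixed point 0).
4 cycles on 27: each ℓ→(−1)^(ℓ−1), product (−1)^23 = -1.
Via Zolotarev, sign(π_{14}) = (14|27) = -1.

-1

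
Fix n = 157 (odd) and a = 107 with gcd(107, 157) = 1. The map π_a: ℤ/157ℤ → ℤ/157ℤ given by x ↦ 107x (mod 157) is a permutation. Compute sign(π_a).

-1

Orbit of 145 under x↦107x: [145, 129, 144, 22, 156, 50, 12]… (length divides ord_157(107)).
14 cycles of lengths [12, 12, 12, 12, 12, 12, 12, 12, 12, 12, 12, 12, 12, 1].
Σ(ℓ_i−1) = 157−14 = 143; sign = (−1)^143 = -1.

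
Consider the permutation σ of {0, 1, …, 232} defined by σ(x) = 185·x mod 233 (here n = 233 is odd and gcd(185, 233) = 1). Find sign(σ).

-1

Start at x=170: 170 → 228 → 7 → 130 → 51 → 115 → 72 → … (one orbit).
π_185 has 2 disjoint cycles with lengths [232, 1] on {0,…,232}.
2 cycles on 233: each ℓ→(−1)^(ℓ−1), product (−1)^231 = -1.
Zolotarev: (185|233) = -1, matching the cycle-count sign.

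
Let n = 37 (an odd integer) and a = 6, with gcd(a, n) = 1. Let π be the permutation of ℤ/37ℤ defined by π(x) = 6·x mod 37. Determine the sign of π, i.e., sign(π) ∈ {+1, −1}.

-1

Start at x=36: 36 → 31 → 1 → 6 → 36 (one orbit).
Cycle type of π: 4×9 + 1; total 10 cycles.
37 − 10 = 27 transpositions; sign(π) = (−1)^27 = -1.
Check: (6/37) = -1 by Zolotarev.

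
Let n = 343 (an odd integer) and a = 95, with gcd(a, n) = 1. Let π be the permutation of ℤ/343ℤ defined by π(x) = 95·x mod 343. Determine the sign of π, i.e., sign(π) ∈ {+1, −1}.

+1

Start at x=8: 8 → 74 → 170 → 29 → 11 → 16 → 148 → … (one orbit).
π_95 has 7 disjoint cycles with lengths [147, 147, 21, 21, 3, 3, 1] on {0,…,342}.
343 − 7 = 336 transpositions; sign(π) = (−1)^336 = +1.
Check: (95/343) = +1 by Zolotarev.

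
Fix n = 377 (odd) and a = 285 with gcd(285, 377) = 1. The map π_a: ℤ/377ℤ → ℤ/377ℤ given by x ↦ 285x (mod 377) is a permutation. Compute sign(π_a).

+1

Orbit of 1 under x↦285x: [1, 285, 170, 194, 248, 181, 313]… (length divides ord_377(285)).
35 cycles of lengths [14, 14, 14, 14, 14, 14, 14, 14, 14, 14, 14, 14, 14, 14, 14, 14, 14, 14, 14, 14, 14, 14, 14, 14, 7, 7, 7, 7, 2, 2, 2, 2, 2, 2, 1].
35 cycles on 377: each ℓ→(−1)^(ℓ−1), product (−1)^342 = +1.
Zolotarev: (285|377) = +1, matching the cycle-count sign.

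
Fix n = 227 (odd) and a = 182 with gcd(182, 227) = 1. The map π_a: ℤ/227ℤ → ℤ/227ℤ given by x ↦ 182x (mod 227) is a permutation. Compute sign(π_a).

Trace 7: π^k(7) = [7, 139, 101, 222, 225, 90, 36] for k=0..6.
3 cycles of lengths [113, 113, 1].
227 − 3 = 224 transpositions; sign(π) = (−1)^224 = +1.
Via Zolotarev, sign(π_{182}) = (182|227) = +1.

+1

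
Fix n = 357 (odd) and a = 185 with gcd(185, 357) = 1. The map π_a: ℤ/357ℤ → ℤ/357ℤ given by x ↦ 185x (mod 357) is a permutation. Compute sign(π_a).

Orbit of 106 under x↦185x: [106, 332, 16, 104, 319, 110, 1]… (length divides ord_357(185)).
The orbit structure of x ↦ 185x mod 357: 23 orbits of sizes [24, 24, 24, 24, 24, 24, 24, 24, 24, 24, 24, 24, 8, 8, 8, 8, 8, 8, 6, 6, 6, 2, 1].
23 cycles on 357: each ℓ→(−1)^(ℓ−1), product (−1)^334 = +1.

+1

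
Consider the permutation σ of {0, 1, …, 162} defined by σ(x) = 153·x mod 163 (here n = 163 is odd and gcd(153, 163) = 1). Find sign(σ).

-1

Start at x=158: 158 → 50 → 152 → 110 → 41 → 79 → 25 → … (one orbit).
The orbit structure of x ↦ 153x mod 163: 2 orbits of sizes [162, 1].
With 2 cycles on 163 points, sign = (−1)^{163−2} = -1.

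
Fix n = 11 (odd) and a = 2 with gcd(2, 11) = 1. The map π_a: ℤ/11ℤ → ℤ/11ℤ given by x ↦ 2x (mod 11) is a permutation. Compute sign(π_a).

Start at x=5: 5 → 10 → 9 → 7 → 3 → 6 → 1 → … (one orbit).
Decompose π into cycles: lengths [10, 1] (2 cycles, including the fixed point 0).
11 − 2 = 9 transpositions; sign(π) = (−1)^9 = -1.

-1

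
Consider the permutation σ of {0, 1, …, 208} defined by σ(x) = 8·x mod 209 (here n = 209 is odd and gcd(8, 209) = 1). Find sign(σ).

+1

Orbit of 160 under x↦8x: [160, 26, 208, 201, 145, 115, 84]… (length divides ord_209(8)).
Decompose π into cycles: lengths [30, 30, 30, 30, 30, 30, 10, 6, 6, 6, 1] (11 cycles, including the fixed point 0).
11 cycles on 209: each ℓ→(−1)^(ℓ−1), product (−1)^198 = +1.
(8|209)_J = +1 (Zolotarev's lemma cross-check).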